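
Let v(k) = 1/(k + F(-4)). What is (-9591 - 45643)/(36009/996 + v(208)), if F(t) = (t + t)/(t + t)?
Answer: -3832576792/2508959 ≈ -1527.6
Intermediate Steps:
F(t) = 1 (F(t) = (2*t)/((2*t)) = (2*t)*(1/(2*t)) = 1)
v(k) = 1/(1 + k) (v(k) = 1/(k + 1) = 1/(1 + k))
(-9591 - 45643)/(36009/996 + v(208)) = (-9591 - 45643)/(36009/996 + 1/(1 + 208)) = -55234/(36009*(1/996) + 1/209) = -55234/(12003/332 + 1/209) = -55234/2508959/69388 = -55234*69388/2508959 = -3832576792/2508959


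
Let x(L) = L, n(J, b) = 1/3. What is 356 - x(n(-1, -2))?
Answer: 1067/3 ≈ 355.67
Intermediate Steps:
n(J, b) = ⅓
356 - x(n(-1, -2)) = 356 - 1*⅓ = 356 - ⅓ = 1067/3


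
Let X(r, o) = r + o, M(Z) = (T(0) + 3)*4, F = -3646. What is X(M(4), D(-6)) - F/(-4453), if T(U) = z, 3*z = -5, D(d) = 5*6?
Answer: 461080/13359 ≈ 34.515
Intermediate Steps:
D(d) = 30
z = -5/3 (z = (⅓)*(-5) = -5/3 ≈ -1.6667)
T(U) = -5/3
M(Z) = 16/3 (M(Z) = (-5/3 + 3)*4 = (4/3)*4 = 16/3)
X(r, o) = o + r
X(M(4), D(-6)) - F/(-4453) = (30 + 16/3) - (-3646)/(-4453) = 106/3 - (-3646)*(-1)/4453 = 106/3 - 1*3646/4453 = 106/3 - 3646/4453 = 461080/13359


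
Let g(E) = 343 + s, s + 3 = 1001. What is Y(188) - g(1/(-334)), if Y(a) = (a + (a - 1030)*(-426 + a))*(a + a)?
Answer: 75418243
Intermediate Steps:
s = 998 (s = -3 + 1001 = 998)
g(E) = 1341 (g(E) = 343 + 998 = 1341)
Y(a) = 2*a*(a + (-1030 + a)*(-426 + a)) (Y(a) = (a + (-1030 + a)*(-426 + a))*(2*a) = 2*a*(a + (-1030 + a)*(-426 + a)))
Y(188) - g(1/(-334)) = 2*188*(438780 + 188² - 1455*188) - 1*1341 = 2*188*(438780 + 35344 - 273540) - 1341 = 2*188*200584 - 1341 = 75419584 - 1341 = 75418243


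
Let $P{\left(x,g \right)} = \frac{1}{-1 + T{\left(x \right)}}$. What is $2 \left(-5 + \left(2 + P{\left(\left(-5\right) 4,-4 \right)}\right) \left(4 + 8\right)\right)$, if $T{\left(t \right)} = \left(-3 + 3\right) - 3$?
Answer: $32$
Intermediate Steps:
$T{\left(t \right)} = -3$ ($T{\left(t \right)} = 0 - 3 = -3$)
$P{\left(x,g \right)} = - \frac{1}{4}$ ($P{\left(x,g \right)} = \frac{1}{-1 - 3} = \frac{1}{-4} = - \frac{1}{4}$)
$2 \left(-5 + \left(2 + P{\left(\left(-5\right) 4,-4 \right)}\right) \left(4 + 8\right)\right) = 2 \left(-5 + \left(2 - \frac{1}{4}\right) \left(4 + 8\right)\right) = 2 \left(-5 + \frac{7}{4} \cdot 12\right) = 2 \left(-5 + 21\right) = 2 \cdot 16 = 32$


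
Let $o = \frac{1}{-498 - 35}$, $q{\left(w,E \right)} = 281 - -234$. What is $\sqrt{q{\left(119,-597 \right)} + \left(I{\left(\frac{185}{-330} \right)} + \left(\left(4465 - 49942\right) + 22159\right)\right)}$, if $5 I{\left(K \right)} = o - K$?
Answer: $\frac{i \sqrt{28218384585534}}{35178} \approx 151.01 i$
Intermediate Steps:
$q{\left(w,E \right)} = 515$ ($q{\left(w,E \right)} = 281 + 234 = 515$)
$o = - \frac{1}{533}$ ($o = \frac{1}{-533} = - \frac{1}{533} \approx -0.0018762$)
$I{\left(K \right)} = - \frac{1}{2665} - \frac{K}{5}$ ($I{\left(K \right)} = \frac{- \frac{1}{533} - K}{5} = - \frac{1}{2665} - \frac{K}{5}$)
$\sqrt{q{\left(119,-597 \right)} + \left(I{\left(\frac{185}{-330} \right)} + \left(\left(4465 - 49942\right) + 22159\right)\right)} = \sqrt{515 + \left(\left(- \frac{1}{2665} - \frac{185 \frac{1}{-330}}{5}\right) + \left(\left(4465 - 49942\right) + 22159\right)\right)} = \sqrt{515 + \left(\left(- \frac{1}{2665} - \frac{185 \left(- \frac{1}{330}\right)}{5}\right) + \left(\left(4465 - 49942\right) + 22159\right)\right)} = \sqrt{515 + \left(\left(- \frac{1}{2665} - - \frac{37}{330}\right) + \left(-45477 + 22159\right)\right)} = \sqrt{515 + \left(\left(- \frac{1}{2665} + \frac{37}{330}\right) - 23318\right)} = \sqrt{515 + \left(\frac{3931}{35178} - 23318\right)} = \sqrt{515 - \frac{820276673}{35178}} = \sqrt{- \frac{802160003}{35178}} = \frac{i \sqrt{28218384585534}}{35178}$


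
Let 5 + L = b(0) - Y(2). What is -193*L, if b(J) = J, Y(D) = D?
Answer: 1351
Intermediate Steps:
L = -7 (L = -5 + (0 - 1*2) = -5 + (0 - 2) = -5 - 2 = -7)
-193*L = -193*(-7) = 1351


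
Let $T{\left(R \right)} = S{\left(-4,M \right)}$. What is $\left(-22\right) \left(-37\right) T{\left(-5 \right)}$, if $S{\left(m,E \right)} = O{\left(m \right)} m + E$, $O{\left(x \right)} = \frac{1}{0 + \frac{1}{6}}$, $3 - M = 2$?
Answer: $-18722$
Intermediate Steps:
$M = 1$ ($M = 3 - 2 = 1$)
$O{\left(x \right)} = 6$ ($O{\left(x \right)} = \frac{1}{0 + \frac{1}{6}} = \frac{1}{\frac{1}{6}} = 6$)
$S{\left(m,E \right)} = E + 6 m$ ($S{\left(m,E \right)} = 6 m + E = E + 6 m$)
$T{\left(R \right)} = -23$ ($T{\left(R \right)} = 1 + 6 \left(-4\right) = 1 - 24 = -23$)
$\left(-22\right) \left(-37\right) T{\left(-5 \right)} = \left(-22\right) \left(-37\right) \left(-23\right) = 814 \left(-23\right) = -18722$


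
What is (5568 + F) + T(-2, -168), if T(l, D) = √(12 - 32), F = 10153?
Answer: 15721 + 2*I*√5 ≈ 15721.0 + 4.4721*I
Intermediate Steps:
T(l, D) = 2*I*√5 (T(l, D) = √(-20) = 2*I*√5)
(5568 + F) + T(-2, -168) = (5568 + 10153) + 2*I*√5 = 15721 + 2*I*√5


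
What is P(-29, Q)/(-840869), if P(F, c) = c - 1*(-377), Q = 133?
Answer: -510/840869 ≈ -0.00060652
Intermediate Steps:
P(F, c) = 377 + c (P(F, c) = c + 377 = 377 + c)
P(-29, Q)/(-840869) = (377 + 133)/(-840869) = 510*(-1/840869) = -510/840869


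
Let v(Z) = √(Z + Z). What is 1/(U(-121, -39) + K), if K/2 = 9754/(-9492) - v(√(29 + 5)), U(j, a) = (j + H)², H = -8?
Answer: -1/(-39484216/2373 + 2*2^(¾)*17^(¼)) ≈ 6.0125e-5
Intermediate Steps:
v(Z) = √2*√Z (v(Z) = √(2*Z) = √2*√Z)
U(j, a) = (-8 + j)² (U(j, a) = (j - 8)² = (-8 + j)²)
K = -4877/2373 - 2*2^(¾)*17^(¼) (K = 2*(9754/(-9492) - √2*√(√(29 + 5))) = 2*(9754*(-1/9492) - √2*√(√34)) = 2*(-4877/4746 - √2*34^(¼)) = 2*(-4877/4746 - 2^(¾)*17^(¼)) = -4877/2373 - 2*2^(¾)*17^(¼) ≈ -8.8851)
1/(U(-121, -39) + K) = 1/((-8 - 121)² + (-4877/2373 - 2*2^(¾)*17^(¼))) = 1/((-129)² + (-4877/2373 - 2*2^(¾)*17^(¼))) = 1/(16641 + (-4877/2373 - 2*2^(¾)*17^(¼))) = 1/(39484216/2373 - 2*2^(¾)*17^(¼))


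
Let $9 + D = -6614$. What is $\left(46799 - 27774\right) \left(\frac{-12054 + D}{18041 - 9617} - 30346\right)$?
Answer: $- \frac{4863805573525}{8424} \approx -5.7738 \cdot 10^{8}$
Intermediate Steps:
$D = -6623$ ($D = -9 - 6614 = -6623$)
$\left(46799 - 27774\right) \left(\frac{-12054 + D}{18041 - 9617} - 30346\right) = \left(46799 - 27774\right) \left(\frac{-12054 - 6623}{18041 - 9617} - 30346\right) = 19025 \left(- \frac{18677}{8424} - 30346\right) = 19025 \left(- \frac{255653381}{8424}\right) = - \frac{4863805573525}{8424}$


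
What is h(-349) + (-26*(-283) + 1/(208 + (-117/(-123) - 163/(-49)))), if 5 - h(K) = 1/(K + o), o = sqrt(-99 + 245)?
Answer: 382005506658019/51881721230 + sqrt(146)/121655 ≈ 7363.0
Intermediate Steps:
o = sqrt(146) ≈ 12.083
h(K) = 5 - 1/(K + sqrt(146))
h(-349) + (-26*(-283) + 1/(208 + (-117/(-123) - 163/(-49)))) = (-1 + 5*(-349) + 5*sqrt(146))/(-349 + sqrt(146)) + (-26*(-283) + 1/(208 + (-117/(-123) - 163/(-49)))) = (-1 - 1745 + 5*sqrt(146))/(-349 + sqrt(146)) + (7358 + 1/(208 + (-117*(-1/123) - 163*(-1/49)))) = (-1746 + 5*sqrt(146))/(-349 + sqrt(146)) + (7358 + 1/(208 + (39/41 + 163/49))) = (-1746 + 5*sqrt(146))/(-349 + sqrt(146)) + (7358 + 1/(208 + 8594/2009)) = (-1746 + 5*sqrt(146))/(-349 + sqrt(146)) + (7358 + 1/(426466/2009)) = (-1746 + 5*sqrt(146))/(-349 + sqrt(146)) + (7358 + 2009/426466) = (-1746 + 5*sqrt(146))/(-349 + sqrt(146)) + 3137938837/426466 = 3137938837/426466 + (-1746 + 5*sqrt(146))/(-349 + sqrt(146))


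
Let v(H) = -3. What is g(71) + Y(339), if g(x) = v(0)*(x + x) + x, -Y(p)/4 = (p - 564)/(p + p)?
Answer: -39965/113 ≈ -353.67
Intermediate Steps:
Y(p) = -2*(-564 + p)/p (Y(p) = -4*(p - 564)/(p + p) = -4*(-564 + p)/(2*p) = -4*(-564 + p)*1/(2*p) = -2*(-564 + p)/p)
g(x) = -5*x (g(x) = -3*(x + x) + x = -6*x + x = -5*x)
g(71) + Y(339) = -5*71 + (-2 + 1128/339) = -355 + (-2 + 1128*(1/339)) = -355 + (-2 + 376/113) = -355 + 150/113 = -39965/113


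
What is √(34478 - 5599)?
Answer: √28879 ≈ 169.94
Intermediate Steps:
√(34478 - 5599) = √28879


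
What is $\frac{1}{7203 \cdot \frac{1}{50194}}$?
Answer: $\frac{50194}{7203} \approx 6.9685$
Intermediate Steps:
$\frac{1}{7203 \cdot \frac{1}{50194}} = \frac{1}{\frac{7203}{50194}} = \frac{50194}{7203}$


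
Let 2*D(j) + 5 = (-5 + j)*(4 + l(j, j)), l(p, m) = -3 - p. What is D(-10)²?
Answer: 7225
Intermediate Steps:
D(j) = -5/2 + (1 - j)*(-5 + j)/2 (D(j) = -5/2 + ((-5 + j)*(4 + (-3 - j)))/2 = -5/2 + ((-5 + j)*(1 - j))/2 = -5/2 + ((1 - j)*(-5 + j))/2 = -5/2 + (1 - j)*(-5 + j)/2)
D(-10)² = (-5 + 3*(-10) - ½*(-10)²)² = (-5 - 30 - ½*100)² = (-5 - 30 - 50)² = (-85)² = 7225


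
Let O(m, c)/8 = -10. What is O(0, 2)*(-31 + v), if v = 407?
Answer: -30080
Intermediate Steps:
O(m, c) = -80 (O(m, c) = 8*(-10) = -80)
O(0, 2)*(-31 + v) = -80*(-31 + 407) = -80*376 = -30080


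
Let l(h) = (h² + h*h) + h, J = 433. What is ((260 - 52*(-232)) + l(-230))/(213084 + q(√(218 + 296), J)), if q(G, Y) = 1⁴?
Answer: 117894/213085 ≈ 0.55327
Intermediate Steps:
l(h) = h + 2*h² (l(h) = (h² + h²) + h = 2*h² + h = h + 2*h²)
q(G, Y) = 1
((260 - 52*(-232)) + l(-230))/(213084 + q(√(218 + 296), J)) = ((260 - 52*(-232)) - 230*(1 + 2*(-230)))/(213084 + 1) = ((260 + 12064) - 230*(1 - 460))/213085 = (12324 - 230*(-459))*(1/213085) = (12324 + 105570)*(1/213085) = 117894*(1/213085) = 117894/213085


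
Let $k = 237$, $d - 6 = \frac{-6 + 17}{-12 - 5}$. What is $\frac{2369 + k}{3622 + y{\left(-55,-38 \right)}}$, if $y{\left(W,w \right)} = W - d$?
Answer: $\frac{22151}{30274} \approx 0.73168$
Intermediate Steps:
$d = \frac{91}{17}$ ($d = 6 + \frac{-6 + 17}{-12 - 5} = 6 + \frac{11}{-17} = 6 + 11 \left(- \frac{1}{17}\right) = 6 - \frac{11}{17} = \frac{91}{17} \approx 5.3529$)
$y{\left(W,w \right)} = - \frac{91}{17} + W$ ($y{\left(W,w \right)} = W - \frac{91}{17} = - \frac{91}{17} + W$)
$\frac{2369 + k}{3622 + y{\left(-55,-38 \right)}} = \frac{2369 + 237}{3622 - \frac{1026}{17}} = \frac{2606}{3622 - \frac{1026}{17}} = \frac{2606}{\frac{60548}{17}} = 2606 \cdot \frac{17}{60548} = \frac{22151}{30274}$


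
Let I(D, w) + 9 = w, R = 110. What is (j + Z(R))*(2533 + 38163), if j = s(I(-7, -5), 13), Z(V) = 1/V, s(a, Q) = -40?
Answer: -89510852/55 ≈ -1.6275e+6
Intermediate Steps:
I(D, w) = -9 + w
j = -40
(j + Z(R))*(2533 + 38163) = (-40 + 1/110)*(2533 + 38163) = (-40 + 1/110)*40696 = -4399/110*40696 = -89510852/55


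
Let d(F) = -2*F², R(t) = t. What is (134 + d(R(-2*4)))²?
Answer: 36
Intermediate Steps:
(134 + d(R(-2*4)))² = (134 - 2*(-2*4)²)² = (134 - 2*(-8)²)² = (134 - 2*64)² = (134 - 128)² = 6² = 36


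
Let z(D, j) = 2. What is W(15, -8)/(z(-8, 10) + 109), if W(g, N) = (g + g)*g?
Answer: 150/37 ≈ 4.0541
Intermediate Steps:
W(g, N) = 2*g² (W(g, N) = (2*g)*g = 2*g²)
W(15, -8)/(z(-8, 10) + 109) = (2*15²)/(2 + 109) = (2*225)/111 = (1/111)*450 = 150/37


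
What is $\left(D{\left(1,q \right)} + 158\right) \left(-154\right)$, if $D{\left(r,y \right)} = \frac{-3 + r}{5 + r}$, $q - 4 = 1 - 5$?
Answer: $- \frac{72842}{3} \approx -24281.0$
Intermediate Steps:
$q = 0$ ($q = 4 + \left(1 - 5\right) = 4 - 4 = 0$)
$D{\left(r,y \right)} = \frac{-3 + r}{5 + r}$
$\left(D{\left(1,q \right)} + 158\right) \left(-154\right) = \left(\frac{-3 + 1}{5 + 1} + 158\right) \left(-154\right) = \left(\frac{1}{6} \left(-2\right) + 158\right) \left(-154\right) = \left(- \frac{1}{3} + 158\right) \left(-154\right) = \frac{473}{3} \left(-154\right) = - \frac{72842}{3}$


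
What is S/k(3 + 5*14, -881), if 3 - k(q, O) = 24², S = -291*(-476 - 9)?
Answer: -47045/191 ≈ -246.31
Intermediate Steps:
S = 141135 (S = -291*(-485) = 141135)
k(q, O) = -573 (k(q, O) = 3 - 1*24² = 3 - 1*576 = 3 - 576 = -573)
S/k(3 + 5*14, -881) = 141135/(-573) = 141135*(-1/573) = -47045/191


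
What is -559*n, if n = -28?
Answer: 15652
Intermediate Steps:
-559*n = -559*(-28) = 15652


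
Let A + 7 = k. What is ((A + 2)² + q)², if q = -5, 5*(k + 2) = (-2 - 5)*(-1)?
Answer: 434281/625 ≈ 694.85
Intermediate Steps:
k = -⅗ (k = -2 + ((-2 - 5)*(-1))/5 = -2 + (-7*(-1))/5 = -2 + (⅕)*7 = -2 + 7/5 = -⅗ ≈ -0.60000)
A = -38/5 (A = -7 - ⅗ = -38/5 ≈ -7.6000)
((A + 2)² + q)² = ((-38/5 + 2)² - 5)² = ((-28/5)² - 5)² = (784/25 - 5)² = (659/25)² = 434281/625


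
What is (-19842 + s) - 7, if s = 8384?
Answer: -11465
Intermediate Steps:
(-19842 + s) - 7 = (-19842 + 8384) - 7 = -11458 - 7 = -11465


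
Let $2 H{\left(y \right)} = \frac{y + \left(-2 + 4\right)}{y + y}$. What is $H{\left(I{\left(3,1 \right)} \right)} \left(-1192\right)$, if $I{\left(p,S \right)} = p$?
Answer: $- \frac{1490}{3} \approx -496.67$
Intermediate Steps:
$H{\left(y \right)} = \frac{2 + y}{4 y}$ ($H{\left(y \right)} = \frac{\left(y + \left(-2 + 4\right)\right) \frac{1}{y + y}}{2} = \frac{\left(y + 2\right) \frac{1}{2 y}}{2} = \frac{\left(2 + y\right) \frac{1}{2 y}}{2} = \frac{\frac{1}{2} \frac{1}{y} \left(2 + y\right)}{2} = \frac{2 + y}{4 y}$)
$H{\left(I{\left(3,1 \right)} \right)} \left(-1192\right) = \frac{2 + 3}{4 \cdot 3} \left(-1192\right) = \frac{1}{4} \cdot \frac{1}{3} \cdot 5 \left(-1192\right) = \frac{5}{12} \left(-1192\right) = - \frac{1490}{3}$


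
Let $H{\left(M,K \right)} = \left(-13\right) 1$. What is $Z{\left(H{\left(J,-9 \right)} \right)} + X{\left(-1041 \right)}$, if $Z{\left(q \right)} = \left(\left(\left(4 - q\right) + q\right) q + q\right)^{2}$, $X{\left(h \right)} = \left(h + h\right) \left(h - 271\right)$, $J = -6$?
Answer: $2735809$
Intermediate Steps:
$H{\left(M,K \right)} = -13$
$X{\left(h \right)} = 2 h \left(-271 + h\right)$
$Z{\left(q \right)} = 25 q^{2}$ ($Z{\left(q \right)} = \left(4 q + q\right)^{2} = \left(5 q\right)^{2} = 25 q^{2}$)
$Z{\left(H{\left(J,-9 \right)} \right)} + X{\left(-1041 \right)} = 25 \left(-13\right)^{2} + 2 \left(-1041\right) \left(-271 - 1041\right) = 25 \cdot 169 + 2 \left(-1041\right) \left(-1312\right) = 4225 + 2731584 = 2735809$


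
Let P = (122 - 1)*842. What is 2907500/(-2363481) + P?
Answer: 240793263742/2363481 ≈ 1.0188e+5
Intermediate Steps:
P = 101882 (P = 121*842 = 101882)
2907500/(-2363481) + P = 2907500/(-2363481) + 101882 = 2907500*(-1/2363481) + 101882 = -2907500/2363481 + 101882 = 240793263742/2363481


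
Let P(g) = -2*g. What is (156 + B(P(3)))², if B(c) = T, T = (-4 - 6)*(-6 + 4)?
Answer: 30976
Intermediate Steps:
T = 20 (T = -10*(-2) = 20)
B(c) = 20
(156 + B(P(3)))² = (156 + 20)² = 176² = 30976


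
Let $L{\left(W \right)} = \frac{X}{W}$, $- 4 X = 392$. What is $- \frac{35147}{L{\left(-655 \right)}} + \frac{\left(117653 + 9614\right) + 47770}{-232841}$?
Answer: $- \frac{109394207639}{465682} \approx -2.3491 \cdot 10^{5}$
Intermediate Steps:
$X = -98$ ($X = \left(- \frac{1}{4}\right) 392 = -98$)
$L{\left(W \right)} = - \frac{98}{W}$
$- \frac{35147}{L{\left(-655 \right)}} + \frac{\left(117653 + 9614\right) + 47770}{-232841} = - \frac{35147}{\left(-98\right) \frac{1}{-655}} + \frac{\left(117653 + 9614\right) + 47770}{-232841} = - \frac{35147}{\left(-98\right) \left(- \frac{1}{655}\right)} + \left(127267 + 47770\right) \left(- \frac{1}{232841}\right) = - \frac{35147}{\frac{98}{655}} + 175037 \left(- \frac{1}{232841}\right) = \left(-35147\right) \frac{655}{98} - \frac{175037}{232841} = - \frac{3288755}{14} - \frac{175037}{232841} = - \frac{109394207639}{465682}$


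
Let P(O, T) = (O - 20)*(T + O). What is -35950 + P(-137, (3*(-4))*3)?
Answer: -8789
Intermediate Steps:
P(O, T) = (-20 + O)*(O + T)
-35950 + P(-137, (3*(-4))*3) = -35950 + ((-137)**2 - 20*(-137) - 20*3*(-4)*3 - 137*3*(-4)*3) = -35950 + (18769 + 2740 - (-240)*3 - (-1644)*3) = -35950 + (18769 + 2740 - 20*(-36) - 137*(-36)) = -35950 + (18769 + 2740 + 720 + 4932) = -35950 + 27161 = -8789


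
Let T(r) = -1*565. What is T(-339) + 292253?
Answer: 291688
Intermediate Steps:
T(r) = -565
T(-339) + 292253 = -565 + 292253 = 291688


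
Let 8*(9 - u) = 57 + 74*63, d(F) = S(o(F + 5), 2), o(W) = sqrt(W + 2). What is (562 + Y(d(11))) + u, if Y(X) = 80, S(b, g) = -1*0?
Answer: 489/8 ≈ 61.125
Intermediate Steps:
o(W) = sqrt(2 + W)
S(b, g) = 0
d(F) = 0
u = -4647/8 (u = 9 - (57 + 74*63)/8 = 9 - (57 + 4662)/8 = 9 - 1/8*4719 = 9 - 4719/8 = -4647/8 ≈ -580.88)
(562 + Y(d(11))) + u = (562 + 80) - 4647/8 = 642 - 4647/8 = 489/8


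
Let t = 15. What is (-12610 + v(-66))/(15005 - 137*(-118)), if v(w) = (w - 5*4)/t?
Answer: -189236/467565 ≈ -0.40473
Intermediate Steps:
v(w) = -4/3 + w/15 (v(w) = (w - 5*4)/15 = (w - 20)*(1/15) = (-20 + w)*(1/15) = -4/3 + w/15)
(-12610 + v(-66))/(15005 - 137*(-118)) = (-12610 + (-4/3 + (1/15)*(-66)))/(15005 - 137*(-118)) = (-12610 + (-4/3 - 22/5))/(15005 + 16166) = (-12610 - 86/15)/31171 = -189236/15*1/31171 = -189236/467565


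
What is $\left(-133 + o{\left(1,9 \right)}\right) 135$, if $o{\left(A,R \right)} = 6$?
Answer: $-17145$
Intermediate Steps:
$\left(-133 + o{\left(1,9 \right)}\right) 135 = \left(-133 + 6\right) 135 = \left(-127\right) 135 = -17145$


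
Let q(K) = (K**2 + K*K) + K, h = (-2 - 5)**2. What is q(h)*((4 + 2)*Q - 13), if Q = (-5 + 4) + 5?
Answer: 53361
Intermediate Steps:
h = 49 (h = (-7)**2 = 49)
q(K) = K + 2*K**2 (q(K) = (K**2 + K**2) + K = 2*K**2 + K = K + 2*K**2)
Q = 4 (Q = -1 + 5 = 4)
q(h)*((4 + 2)*Q - 13) = (49*(1 + 2*49))*((4 + 2)*4 - 13) = (49*(1 + 98))*(6*4 - 13) = (49*99)*(24 - 13) = 4851*11 = 53361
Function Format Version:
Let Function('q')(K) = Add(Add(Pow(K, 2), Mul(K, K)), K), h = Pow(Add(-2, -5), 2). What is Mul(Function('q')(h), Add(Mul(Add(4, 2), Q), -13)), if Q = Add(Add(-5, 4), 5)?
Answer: 53361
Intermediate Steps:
h = 49 (h = Pow(-7, 2) = 49)
Function('q')(K) = Add(K, Mul(2, Pow(K, 2))) (Function('q')(K) = Add(Add(Pow(K, 2), Pow(K, 2)), K) = Add(Mul(2, Pow(K, 2)), K) = Add(K, Mul(2, Pow(K, 2))))
Q = 4 (Q = Add(-1, 5) = 4)
Mul(Function('q')(h), Add(Mul(Add(4, 2), Q), -13)) = Mul(Mul(49, Add(1, Mul(2, 49))), Add(Mul(Add(4, 2), 4), -13)) = Mul(Mul(49, Add(1, 98)), Add(Mul(6, 4), -13)) = Mul(Mul(49, 99), Add(24, -13)) = Mul(4851, 11) = 53361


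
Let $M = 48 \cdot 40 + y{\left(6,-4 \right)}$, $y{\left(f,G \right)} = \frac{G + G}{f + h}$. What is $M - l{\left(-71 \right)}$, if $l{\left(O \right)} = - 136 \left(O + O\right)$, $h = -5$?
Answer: $-17400$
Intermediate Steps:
$y{\left(f,G \right)} = \frac{2 G}{-5 + f}$ ($y{\left(f,G \right)} = \frac{G + G}{f - 5} = \frac{2 G}{-5 + f}$)
$l{\left(O \right)} = - 272 O$ ($l{\left(O \right)} = - 136 \cdot 2 O = - 272 O$)
$M = 1912$ ($M = 48 \cdot 40 + 2 \left(-4\right) \frac{1}{-5 + 6} = 1920 + 2 \left(-4\right) 1^{-1} = 1920 + 2 \left(-4\right) 1 = 1920 - 8 = 1912$)
$M - l{\left(-71 \right)} = 1912 - \left(-272\right) \left(-71\right) = 1912 - 19312 = -17400$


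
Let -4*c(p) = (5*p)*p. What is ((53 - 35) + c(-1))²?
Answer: 4489/16 ≈ 280.56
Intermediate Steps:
c(p) = -5*p²/4 (c(p) = -5*p*p/4 = -5*p²/4)
((53 - 35) + c(-1))² = ((53 - 35) - 5/4*(-1)²)² = (18 - 5/4*1)² = (18 - 5/4)² = (67/4)² = 4489/16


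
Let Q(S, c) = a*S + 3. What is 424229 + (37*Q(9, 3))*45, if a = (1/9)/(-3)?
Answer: 428669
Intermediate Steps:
a = -1/27 (a = (1*(⅑))*(-⅓) = (⅑)*(-⅓) = -1/27 ≈ -0.037037)
Q(S, c) = 3 - S/27 (Q(S, c) = -S/27 + 3 = 3 - S/27)
424229 + (37*Q(9, 3))*45 = 424229 + (37*(3 - 1/27*9))*45 = 424229 + (37*(3 - ⅓))*45 = 424229 + (37*(8/3))*45 = 424229 + (296/3)*45 = 424229 + 4440 = 428669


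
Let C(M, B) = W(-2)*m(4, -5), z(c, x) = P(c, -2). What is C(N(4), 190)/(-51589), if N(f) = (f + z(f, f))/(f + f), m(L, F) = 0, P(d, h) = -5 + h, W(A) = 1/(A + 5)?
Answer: 0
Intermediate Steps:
W(A) = 1/(5 + A)
z(c, x) = -7 (z(c, x) = -5 - 2 = -7)
N(f) = (-7 + f)/(2*f) (N(f) = (f - 7)/(f + f) = (-7 + f)/((2*f)) = (-7 + f)*(1/(2*f)) = (-7 + f)/(2*f))
C(M, B) = 0 (C(M, B) = 0/(5 - 2) = 0/3 = (⅓)*0 = 0)
C(N(4), 190)/(-51589) = 0/(-51589) = 0*(-1/51589) = 0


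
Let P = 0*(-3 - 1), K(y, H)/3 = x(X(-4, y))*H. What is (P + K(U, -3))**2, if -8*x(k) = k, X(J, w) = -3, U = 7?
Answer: 729/64 ≈ 11.391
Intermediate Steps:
x(k) = -k/8
K(y, H) = 9*H/8 (K(y, H) = 3*((-1/8*(-3))*H) = 3*(3*H/8) = 9*H/8)
P = 0 (P = 0*(-4) = 0)
(P + K(U, -3))**2 = (0 + (9/8)*(-3))**2 = (0 - 27/8)**2 = (-27/8)**2 = 729/64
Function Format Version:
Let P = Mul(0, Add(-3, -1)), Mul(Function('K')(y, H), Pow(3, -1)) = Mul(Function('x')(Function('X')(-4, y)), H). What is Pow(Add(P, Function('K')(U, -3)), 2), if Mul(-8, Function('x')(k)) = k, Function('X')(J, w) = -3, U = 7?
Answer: Rational(729, 64) ≈ 11.391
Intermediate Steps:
Function('x')(k) = Mul(Rational(-1, 8), k)
Function('K')(y, H) = Mul(Rational(9, 8), H) (Function('K')(y, H) = Mul(3, Mul(Mul(Rational(-1, 8), -3), H)) = Mul(3, Mul(Rational(3, 8), H)) = Mul(Rational(9, 8), H))
P = 0 (P = Mul(0, -4) = 0)
Pow(Add(P, Function('K')(U, -3)), 2) = Pow(Add(0, Mul(Rational(9, 8), -3)), 2) = Pow(Add(0, Rational(-27, 8)), 2) = Pow(Rational(-27, 8), 2) = Rational(729, 64)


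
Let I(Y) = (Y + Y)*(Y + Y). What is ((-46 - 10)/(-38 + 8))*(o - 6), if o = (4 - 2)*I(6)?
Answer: 2632/5 ≈ 526.40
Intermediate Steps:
I(Y) = 4*Y**2 (I(Y) = (2*Y)*(2*Y) = 4*Y**2)
o = 288 (o = (4 - 2)*(4*6**2) = 2*(4*36) = 2*144 = 288)
((-46 - 10)/(-38 + 8))*(o - 6) = ((-46 - 10)/(-38 + 8))*(288 - 6) = -56/(-30)*282 = -56*(-1/30)*282 = (28/15)*282 = 2632/5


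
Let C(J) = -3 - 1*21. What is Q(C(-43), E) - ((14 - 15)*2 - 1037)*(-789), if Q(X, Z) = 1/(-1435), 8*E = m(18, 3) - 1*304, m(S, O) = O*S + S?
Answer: -1176371386/1435 ≈ -8.1977e+5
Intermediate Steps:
m(S, O) = S + O*S
C(J) = -24 (C(J) = -3 - 21 = -24)
E = -29 (E = (18*(1 + 3) - 1*304)/8 = (18*4 - 304)/8 = (72 - 304)/8 = (1/8)*(-232) = -29)
Q(X, Z) = -1/1435
Q(C(-43), E) - ((14 - 15)*2 - 1037)*(-789) = -1/1435 - ((14 - 15)*2 - 1037)*(-789) = -1/1435 - (-1*2 - 1037)*(-789) = -1/1435 - (-2 - 1037)*(-789) = -1/1435 - (-1039)*(-789) = -1/1435 - 1*819771 = -1/1435 - 819771 = -1176371386/1435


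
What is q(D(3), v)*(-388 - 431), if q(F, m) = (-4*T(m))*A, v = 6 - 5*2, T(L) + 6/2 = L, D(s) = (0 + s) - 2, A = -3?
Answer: 68796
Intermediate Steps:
D(s) = -2 + s (D(s) = s - 2 = -2 + s)
T(L) = -3 + L
v = -4 (v = 6 - 10 = -4)
q(F, m) = -36 + 12*m (q(F, m) = -4*(-3 + m)*(-3) = (12 - 4*m)*(-3) = -36 + 12*m)
q(D(3), v)*(-388 - 431) = (-36 + 12*(-4))*(-388 - 431) = (-36 - 48)*(-819) = -84*(-819) = 68796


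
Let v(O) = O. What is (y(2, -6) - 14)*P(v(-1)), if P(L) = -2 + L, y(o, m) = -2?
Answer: 48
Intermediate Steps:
(y(2, -6) - 14)*P(v(-1)) = (-2 - 14)*(-2 - 1) = -16*(-3) = 48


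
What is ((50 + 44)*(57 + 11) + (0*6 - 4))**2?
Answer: 40806544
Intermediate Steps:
((50 + 44)*(57 + 11) + (0*6 - 4))**2 = (94*68 + (0 - 4))**2 = (6392 - 4)**2 = 6388**2 = 40806544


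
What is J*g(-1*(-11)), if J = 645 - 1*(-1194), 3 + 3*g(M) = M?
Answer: 4904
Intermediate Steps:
g(M) = -1 + M/3
J = 1839 (J = 645 + 1194 = 1839)
J*g(-1*(-11)) = 1839*(-1 + (-1*(-11))/3) = 1839*(-1 + (⅓)*11) = 1839*(-1 + 11/3) = 1839*(8/3) = 4904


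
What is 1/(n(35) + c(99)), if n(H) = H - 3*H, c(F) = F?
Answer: 1/29 ≈ 0.034483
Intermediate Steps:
n(H) = -2*H
1/(n(35) + c(99)) = 1/(-2*35 + 99) = 1/(-70 + 99) = 1/29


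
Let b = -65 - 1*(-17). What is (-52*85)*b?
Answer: 212160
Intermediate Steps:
b = -48 (b = -65 + 17 = -48)
(-52*85)*b = -52*85*(-48) = -4420*(-48) = 212160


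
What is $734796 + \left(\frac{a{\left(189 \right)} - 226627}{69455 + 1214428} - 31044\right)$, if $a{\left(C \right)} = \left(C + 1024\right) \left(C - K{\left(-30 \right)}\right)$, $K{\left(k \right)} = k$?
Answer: $\frac{903535268036}{1283883} \approx 7.0375 \cdot 10^{5}$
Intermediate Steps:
$a{\left(C \right)} = \left(30 + C\right) \left(1024 + C\right)$ ($a{\left(C \right)} = \left(C + 1024\right) \left(C - -30\right) = \left(1024 + C\right) \left(C + 30\right) = \left(1024 + C\right) \left(30 + C\right) = \left(30 + C\right) \left(1024 + C\right)$)
$734796 + \left(\frac{a{\left(189 \right)} - 226627}{69455 + 1214428} - 31044\right) = 734796 - \left(31044 - \frac{\left(30720 + 189^{2} + 1054 \cdot 189\right) - 226627}{69455 + 1214428}\right) = 734796 - \left(31044 - \frac{\left(30720 + 35721 + 199206\right) - 226627}{1283883}\right) = 734796 - \left(31044 - \left(265647 - 226627\right) \frac{1}{1283883}\right) = 734796 + \left(39020 \cdot \frac{1}{1283883} - 31044\right) = 734796 + \left(\frac{39020}{1283883} - 31044\right) = 734796 - \frac{39856824832}{1283883} = \frac{903535268036}{1283883}$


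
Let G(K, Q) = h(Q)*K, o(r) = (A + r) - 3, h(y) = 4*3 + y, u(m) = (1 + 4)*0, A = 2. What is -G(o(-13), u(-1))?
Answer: 168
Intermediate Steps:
u(m) = 0 (u(m) = 5*0 = 0)
h(y) = 12 + y
o(r) = -1 + r (o(r) = (2 + r) - 3 = -1 + r)
G(K, Q) = K*(12 + Q) (G(K, Q) = (12 + Q)*K = K*(12 + Q))
-G(o(-13), u(-1)) = -(-1 - 13)*(12 + 0) = -(-14)*12 = -1*(-168) = 168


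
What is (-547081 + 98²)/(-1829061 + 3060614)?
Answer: -537477/1231553 ≈ -0.43642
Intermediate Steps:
(-547081 + 98²)/(-1829061 + 3060614) = (-547081 + 9604)/1231553 = -537477*1/1231553 = -537477/1231553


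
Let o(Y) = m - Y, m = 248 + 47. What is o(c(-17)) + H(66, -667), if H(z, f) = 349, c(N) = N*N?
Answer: 355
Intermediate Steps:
c(N) = N**2
m = 295
o(Y) = 295 - Y
o(c(-17)) + H(66, -667) = (295 - 1*(-17)**2) + 349 = (295 - 1*289) + 349 = (295 - 289) + 349 = 6 + 349 = 355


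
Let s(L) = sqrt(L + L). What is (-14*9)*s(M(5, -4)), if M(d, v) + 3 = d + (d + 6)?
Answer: -126*sqrt(26) ≈ -642.48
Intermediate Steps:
M(d, v) = 3 + 2*d (M(d, v) = -3 + (d + (d + 6)) = -3 + (d + (6 + d)) = -3 + (6 + 2*d) = 3 + 2*d)
s(L) = sqrt(2)*sqrt(L) (s(L) = sqrt(2*L) = sqrt(2)*sqrt(L))
(-14*9)*s(M(5, -4)) = (-14*9)*(sqrt(2)*sqrt(3 + 2*5)) = -126*sqrt(2)*sqrt(3 + 10) = -126*sqrt(2)*sqrt(13) = -126*sqrt(26)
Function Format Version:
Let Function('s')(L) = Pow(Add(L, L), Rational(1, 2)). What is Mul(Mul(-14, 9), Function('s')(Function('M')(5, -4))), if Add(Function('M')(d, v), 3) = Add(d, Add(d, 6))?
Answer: Mul(-126, Pow(26, Rational(1, 2))) ≈ -642.48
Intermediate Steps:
Function('M')(d, v) = Add(3, Mul(2, d)) (Function('M')(d, v) = Add(-3, Add(d, Add(d, 6))) = Add(-3, Add(d, Add(6, d))) = Add(-3, Add(6, Mul(2, d))) = Add(3, Mul(2, d)))
Function('s')(L) = Mul(Pow(2, Rational(1, 2)), Pow(L, Rational(1, 2))) (Function('s')(L) = Pow(Mul(2, L), Rational(1, 2)) = Mul(Pow(2, Rational(1, 2)), Pow(L, Rational(1, 2))))
Mul(Mul(-14, 9), Function('s')(Function('M')(5, -4))) = Mul(Mul(-14, 9), Mul(Pow(2, Rational(1, 2)), Pow(Add(3, Mul(2, 5)), Rational(1, 2)))) = Mul(-126, Mul(Pow(2, Rational(1, 2)), Pow(Add(3, 10), Rational(1, 2)))) = Mul(-126, Mul(Pow(2, Rational(1, 2)), Pow(13, Rational(1, 2)))) = Mul(-126, Pow(26, Rational(1, 2)))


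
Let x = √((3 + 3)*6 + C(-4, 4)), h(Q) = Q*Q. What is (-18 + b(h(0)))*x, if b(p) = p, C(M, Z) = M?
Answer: -72*√2 ≈ -101.82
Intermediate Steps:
h(Q) = Q²
x = 4*√2 (x = √((3 + 3)*6 - 4) = √(6*6 - 4) = √(36 - 4) = √32 = 4*√2 ≈ 5.6569)
(-18 + b(h(0)))*x = (-18 + 0²)*(4*√2) = (-18 + 0)*(4*√2) = -72*√2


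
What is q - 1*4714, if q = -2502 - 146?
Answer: -7362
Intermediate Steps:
q = -2648
q - 1*4714 = -2648 - 1*4714 = -2648 - 4714 = -7362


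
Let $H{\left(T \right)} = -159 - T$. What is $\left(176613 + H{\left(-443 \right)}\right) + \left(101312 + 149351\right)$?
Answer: $427560$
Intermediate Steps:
$\left(176613 + H{\left(-443 \right)}\right) + \left(101312 + 149351\right) = \left(176613 - -284\right) + \left(101312 + 149351\right) = \left(176613 + \left(-159 + 443\right)\right) + 250663 = \left(176613 + 284\right) + 250663 = 176897 + 250663 = 427560$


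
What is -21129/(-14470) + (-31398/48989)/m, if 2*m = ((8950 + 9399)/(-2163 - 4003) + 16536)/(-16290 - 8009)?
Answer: 241661745359330367/72264154613870410 ≈ 3.3441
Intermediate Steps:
m = -101942627/299655268 (m = (((8950 + 9399)/(-2163 - 4003) + 16536)/(-16290 - 8009))/2 = ((18349/(-6166) + 16536)/(-24299))/2 = ((18349*(-1/6166) + 16536)*(-1/24299))/2 = ((-18349/6166 + 16536)*(-1/24299))/2 = ((101942627/6166)*(-1/24299))/2 = (1/2)*(-101942627/149827634) = -101942627/299655268 ≈ -0.34020)
-21129/(-14470) + (-31398/48989)/m = -21129/(-14470) + (-31398/48989)/(-101942627/299655268) = -21129*(-1/14470) - 31398*1/48989*(-299655268/101942627) = 21129/14470 - 31398/48989*(-299655268/101942627) = 21129/14470 + 9408576104664/4994067354103 = 241661745359330367/72264154613870410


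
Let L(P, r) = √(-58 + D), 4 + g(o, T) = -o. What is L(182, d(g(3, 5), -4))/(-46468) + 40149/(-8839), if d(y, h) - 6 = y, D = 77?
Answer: -40149/8839 - √19/46468 ≈ -4.5424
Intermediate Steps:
g(o, T) = -4 - o
d(y, h) = 6 + y
L(P, r) = √19 (L(P, r) = √(-58 + 77) = √19)
L(182, d(g(3, 5), -4))/(-46468) + 40149/(-8839) = √19/(-46468) + 40149/(-8839) = √19*(-1/46468) + 40149*(-1/8839) = -√19/46468 - 40149/8839 = -40149/8839 - √19/46468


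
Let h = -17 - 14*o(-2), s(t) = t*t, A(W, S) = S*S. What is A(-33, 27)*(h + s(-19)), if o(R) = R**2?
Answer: 209952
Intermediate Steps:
A(W, S) = S**2
s(t) = t**2
h = -73 (h = -17 - 14*(-2)**2 = -17 - 14*4 = -17 - 56 = -73)
A(-33, 27)*(h + s(-19)) = 27**2*(-73 + (-19)**2) = 729*(-73 + 361) = 729*288 = 209952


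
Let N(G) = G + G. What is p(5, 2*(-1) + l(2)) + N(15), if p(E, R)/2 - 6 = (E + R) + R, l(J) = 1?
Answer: 48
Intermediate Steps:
p(E, R) = 12 + 2*E + 4*R (p(E, R) = 12 + 2*((E + R) + R) = 12 + 2*(E + 2*R) = 12 + (2*E + 4*R) = 12 + 2*E + 4*R)
N(G) = 2*G
p(5, 2*(-1) + l(2)) + N(15) = (12 + 2*5 + 4*(2*(-1) + 1)) + 2*15 = (12 + 10 + 4*(-2 + 1)) + 30 = (12 + 10 + 4*(-1)) + 30 = (12 + 10 - 4) + 30 = 18 + 30 = 48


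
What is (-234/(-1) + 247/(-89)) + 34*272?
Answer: 843651/89 ≈ 9479.2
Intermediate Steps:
(-234/(-1) + 247/(-89)) + 34*272 = (-234*(-1) + 247*(-1/89)) + 9248 = (234 - 247/89) + 9248 = 20579/89 + 9248 = 843651/89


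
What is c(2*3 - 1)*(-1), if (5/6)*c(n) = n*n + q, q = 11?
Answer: -216/5 ≈ -43.200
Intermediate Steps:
c(n) = 66/5 + 6*n²/5 (c(n) = 6*(n*n + 11)/5 = 6*(n² + 11)/5 = 6*(11 + n²)/5 = 66/5 + 6*n²/5)
c(2*3 - 1)*(-1) = (66/5 + 6*(2*3 - 1)²/5)*(-1) = (66/5 + 6*(6 - 1)²/5)*(-1) = (66/5 + (6/5)*5²)*(-1) = (66/5 + (6/5)*25)*(-1) = (66/5 + 30)*(-1) = (216/5)*(-1) = -216/5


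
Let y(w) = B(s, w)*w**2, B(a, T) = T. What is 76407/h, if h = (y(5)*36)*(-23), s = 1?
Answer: -25469/34500 ≈ -0.73823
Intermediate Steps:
y(w) = w**3 (y(w) = w*w**2 = w**3)
h = -103500 (h = (5**3*36)*(-23) = (125*36)*(-23) = 4500*(-23) = -103500)
76407/h = 76407/(-103500) = 76407*(-1/103500) = -25469/34500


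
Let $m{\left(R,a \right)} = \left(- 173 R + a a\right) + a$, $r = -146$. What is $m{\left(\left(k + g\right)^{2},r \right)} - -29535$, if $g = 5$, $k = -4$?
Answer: $50532$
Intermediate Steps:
$m{\left(R,a \right)} = a + a^{2} - 173 R$ ($m{\left(R,a \right)} = \left(- 173 R + a^{2}\right) + a = \left(a^{2} - 173 R\right) + a = a + a^{2} - 173 R$)
$m{\left(\left(k + g\right)^{2},r \right)} - -29535 = \left(-146 + \left(-146\right)^{2} - 173 \left(-4 + 5\right)^{2}\right) - -29535 = \left(-146 + 21316 - 173 \cdot 1^{2}\right) + 29535 = \left(-146 + 21316 - 173\right) + 29535 = 20997 + 29535 = 50532$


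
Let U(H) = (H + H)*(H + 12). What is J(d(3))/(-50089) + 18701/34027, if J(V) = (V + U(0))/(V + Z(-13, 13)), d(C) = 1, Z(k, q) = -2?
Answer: 936748416/1704378403 ≈ 0.54961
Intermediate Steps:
U(H) = 2*H*(12 + H) (U(H) = (2*H)*(12 + H) = 2*H*(12 + H))
J(V) = V/(-2 + V) (J(V) = (V + 2*0*(12 + 0))/(V - 2) = (V + 2*0*12)/(-2 + V) = (V + 0)/(-2 + V) = V/(-2 + V))
J(d(3))/(-50089) + 18701/34027 = (1/(-2 + 1))/(-50089) + 18701/34027 = (1/(-1))*(-1/50089) + 18701*(1/34027) = (1*(-1))*(-1/50089) + 18701/34027 = -1*(-1/50089) + 18701/34027 = 1/50089 + 18701/34027 = 936748416/1704378403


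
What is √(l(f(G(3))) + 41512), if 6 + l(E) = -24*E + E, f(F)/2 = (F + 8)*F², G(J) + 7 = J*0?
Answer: 2*√9813 ≈ 198.12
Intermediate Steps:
G(J) = -7 (G(J) = -7 + J*0 = -7 + 0 = -7)
f(F) = 2*F²*(8 + F) (f(F) = 2*((F + 8)*F²) = 2*((8 + F)*F²) = 2*(F²*(8 + F)) = 2*F²*(8 + F))
l(E) = -6 - 23*E (l(E) = -6 + (-24*E + E) = -6 - 23*E)
√(l(f(G(3))) + 41512) = √((-6 - 46*(-7)²*(8 - 7)) + 41512) = √((-6 - 46*49) + 41512) = √((-6 - 23*98) + 41512) = √((-6 - 2254) + 41512) = √(-2260 + 41512) = √39252 = 2*√9813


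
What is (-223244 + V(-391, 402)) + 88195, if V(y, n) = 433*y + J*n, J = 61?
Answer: -279830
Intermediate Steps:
V(y, n) = 61*n + 433*y (V(y, n) = 433*y + 61*n = 61*n + 433*y)
(-223244 + V(-391, 402)) + 88195 = (-223244 + (61*402 + 433*(-391))) + 88195 = (-223244 + (24522 - 169303)) + 88195 = (-223244 - 144781) + 88195 = -368025 + 88195 = -279830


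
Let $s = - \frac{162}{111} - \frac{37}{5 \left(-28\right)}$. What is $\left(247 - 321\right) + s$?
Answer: $- \frac{389511}{5180} \approx -75.195$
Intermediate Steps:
$s = - \frac{6191}{5180}$ ($s = \left(-162\right) \frac{1}{111} - \frac{37}{-140} = - \frac{54}{37} - - \frac{37}{140} = - \frac{54}{37} + \frac{37}{140} = - \frac{6191}{5180} \approx -1.1952$)
$\left(247 - 321\right) + s = \left(247 - 321\right) - \frac{6191}{5180} = -74 - \frac{6191}{5180} = - \frac{389511}{5180}$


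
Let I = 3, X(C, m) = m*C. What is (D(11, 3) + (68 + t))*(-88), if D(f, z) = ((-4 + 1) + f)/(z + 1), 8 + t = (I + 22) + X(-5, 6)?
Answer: -5016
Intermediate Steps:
X(C, m) = C*m
t = -13 (t = -8 + ((3 + 22) - 5*6) = -8 + (25 - 30) = -8 - 5 = -13)
D(f, z) = (-3 + f)/(1 + z)
(D(11, 3) + (68 + t))*(-88) = ((-3 + 11)/(1 + 3) + (68 - 13))*(-88) = (8/4 + 55)*(-88) = ((¼)*8 + 55)*(-88) = (2 + 55)*(-88) = 57*(-88) = -5016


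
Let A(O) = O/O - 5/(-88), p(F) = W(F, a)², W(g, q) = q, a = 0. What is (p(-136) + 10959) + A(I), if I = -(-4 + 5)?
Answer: 964485/88 ≈ 10960.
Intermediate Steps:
p(F) = 0 (p(F) = 0² = 0)
I = -1 (I = -1*1 = -1)
A(O) = 93/88 (A(O) = 1 - 5*(-1/88) = 1 + 5/88 = 93/88)
(p(-136) + 10959) + A(I) = (0 + 10959) + 93/88 = 10959 + 93/88 = 964485/88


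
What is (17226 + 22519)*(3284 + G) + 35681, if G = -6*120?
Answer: 101941861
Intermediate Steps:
G = -720
(17226 + 22519)*(3284 + G) + 35681 = (17226 + 22519)*(3284 - 720) + 35681 = 39745*2564 + 35681 = 101906180 + 35681 = 101941861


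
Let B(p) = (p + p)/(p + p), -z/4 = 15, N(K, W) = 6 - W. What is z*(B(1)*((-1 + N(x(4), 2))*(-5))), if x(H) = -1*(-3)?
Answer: 900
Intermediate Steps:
x(H) = 3
z = -60 (z = -4*15 = -60)
B(p) = 1 (B(p) = (2*p)/((2*p)) = (2*p)*(1/(2*p)) = 1)
z*(B(1)*((-1 + N(x(4), 2))*(-5))) = -60*(-1 + (6 - 1*2))*(-5) = -60*(-1 + (6 - 2))*(-5) = -60*(-1 + 4)*(-5) = -60*3*(-5) = -60*(-15) = 900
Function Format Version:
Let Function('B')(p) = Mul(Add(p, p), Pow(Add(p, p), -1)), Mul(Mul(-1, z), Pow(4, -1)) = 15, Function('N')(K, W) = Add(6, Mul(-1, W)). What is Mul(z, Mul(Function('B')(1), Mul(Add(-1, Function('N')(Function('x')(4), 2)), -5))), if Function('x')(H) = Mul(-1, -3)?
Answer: 900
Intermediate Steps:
Function('x')(H) = 3
z = -60 (z = Mul(-4, 15) = -60)
Function('B')(p) = 1 (Function('B')(p) = Mul(Mul(2, p), Pow(Mul(2, p), -1)) = Mul(Mul(2, p), Mul(Rational(1, 2), Pow(p, -1))) = 1)
Mul(z, Mul(Function('B')(1), Mul(Add(-1, Function('N')(Function('x')(4), 2)), -5))) = Mul(-60, Mul(1, Mul(Add(-1, Add(6, Mul(-1, 2))), -5))) = Mul(-60, Mul(1, Mul(Add(-1, Add(6, -2)), -5))) = Mul(-60, Mul(1, Mul(Add(-1, 4), -5))) = Mul(-60, Mul(1, Mul(3, -5))) = Mul(-60, Mul(1, -15)) = Mul(-60, -15) = 900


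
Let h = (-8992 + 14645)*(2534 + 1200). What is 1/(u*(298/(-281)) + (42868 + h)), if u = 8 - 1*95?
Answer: 281/5943504696 ≈ 4.7278e-8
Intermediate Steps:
u = -87 (u = 8 - 95 = -87)
h = 21108302 (h = 5653*3734 = 21108302)
1/(u*(298/(-281)) + (42868 + h)) = 1/(-25926/(-281) + (42868 + 21108302)) = 1/(-25926*(-1)/281 + 21151170) = 1/(-87*(-298/281) + 21151170) = 1/(25926/281 + 21151170) = 1/(5943504696/281) = 281/5943504696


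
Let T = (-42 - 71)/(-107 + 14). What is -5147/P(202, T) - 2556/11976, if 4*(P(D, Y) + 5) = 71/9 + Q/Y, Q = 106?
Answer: -20912394273/76252190 ≈ -274.25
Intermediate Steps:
T = 113/93 (T = -113/(-93) = -113*(-1/93) = 113/93 ≈ 1.2151)
P(D, Y) = -109/36 + 53/(2*Y) (P(D, Y) = -5 + (71/9 + 106/Y)/4 = -5 + (71/36 + 53/(2*Y)) = -109/36 + 53/(2*Y))
-5147/P(202, T) - 2556/11976 = -5147*1356/(31*(954 - 109*113/93)) - 2556/11976 = -5147*1356/(31*(954 - 12317/93)) - 2556*1/11976 = -5147/((1/36)*(93/113)*(76405/93)) - 213/998 = -5147/76405/4068 - 213/998 = -5147*4068/76405 - 213/998 = -20937996/76405 - 213/998 = -20912394273/76252190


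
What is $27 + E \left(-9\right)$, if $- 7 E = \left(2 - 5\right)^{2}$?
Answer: $\frac{270}{7} \approx 38.571$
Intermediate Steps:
$E = - \frac{9}{7}$ ($E = - \frac{\left(2 - 5\right)^{2}}{7} = - \frac{\left(-3\right)^{2}}{7} = \left(- \frac{1}{7}\right) 9 = - \frac{9}{7} \approx -1.2857$)
$27 + E \left(-9\right) = 27 - - \frac{81}{7} = 27 + \frac{81}{7} = \frac{270}{7}$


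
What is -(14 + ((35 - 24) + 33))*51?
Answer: -2958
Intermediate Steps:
-(14 + ((35 - 24) + 33))*51 = -(14 + (11 + 33))*51 = -(14 + 44)*51 = -58*51 = -1*2958 = -2958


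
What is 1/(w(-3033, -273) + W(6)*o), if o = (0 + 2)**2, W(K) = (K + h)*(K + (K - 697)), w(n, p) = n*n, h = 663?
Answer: 1/7366029 ≈ 1.3576e-7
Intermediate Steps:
w(n, p) = n**2
W(K) = (-697 + 2*K)*(663 + K) (W(K) = (K + 663)*(K + (K - 697)) = (663 + K)*(K + (-697 + K)) = (663 + K)*(-697 + 2*K) = (-697 + 2*K)*(663 + K))
o = 4 (o = 2**2 = 4)
1/(w(-3033, -273) + W(6)*o) = 1/((-3033)**2 + (-462111 + 2*6**2 + 629*6)*4) = 1/(9199089 + (-462111 + 2*36 + 3774)*4) = 1/(9199089 + (-462111 + 72 + 3774)*4) = 1/(9199089 - 458265*4) = 1/(9199089 - 1833060) = 1/7366029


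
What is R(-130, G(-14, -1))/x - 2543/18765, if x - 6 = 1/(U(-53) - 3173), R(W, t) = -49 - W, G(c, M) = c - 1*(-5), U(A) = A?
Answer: 194167493/14527863 ≈ 13.365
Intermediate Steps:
G(c, M) = 5 + c (G(c, M) = c + 5 = 5 + c)
x = 19355/3226 (x = 6 + 1/(-53 - 3173) = 6 + 1/(-3226) = 6 - 1/3226 = 19355/3226 ≈ 5.9997)
R(-130, G(-14, -1))/x - 2543/18765 = (-49 - 1*(-130))/(19355/3226) - 2543/18765 = (-49 + 130)*(3226/19355) - 2543*1/18765 = 81*(3226/19355) - 2543/18765 = 261306/19355 - 2543/18765 = 194167493/14527863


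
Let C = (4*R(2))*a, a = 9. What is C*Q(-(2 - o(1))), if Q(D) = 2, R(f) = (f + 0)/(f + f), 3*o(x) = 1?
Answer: 36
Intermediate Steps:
o(x) = ⅓ (o(x) = (⅓)*1 = ⅓)
R(f) = ½ (R(f) = f/((2*f)) = f*(1/(2*f)) = ½)
C = 18 (C = (4*(½))*9 = 2*9 = 18)
C*Q(-(2 - o(1))) = 18*2 = 36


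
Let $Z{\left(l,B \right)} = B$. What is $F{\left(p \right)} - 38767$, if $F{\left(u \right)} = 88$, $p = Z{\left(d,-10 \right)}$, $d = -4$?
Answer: $-38679$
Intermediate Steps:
$p = -10$
$F{\left(p \right)} - 38767 = 88 - 38767 = -38679$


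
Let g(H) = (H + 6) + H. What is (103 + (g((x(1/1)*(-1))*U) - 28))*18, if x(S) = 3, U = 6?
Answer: 810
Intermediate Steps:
g(H) = 6 + 2*H (g(H) = (6 + H) + H = 6 + 2*H)
(103 + (g((x(1/1)*(-1))*U) - 28))*18 = (103 + ((6 + 2*((3*(-1))*6)) - 28))*18 = (103 + ((6 + 2*(-3*6)) - 28))*18 = (103 + ((6 + 2*(-18)) - 28))*18 = (103 + ((6 - 36) - 28))*18 = (103 + (-30 - 28))*18 = (103 - 58)*18 = 45*18 = 810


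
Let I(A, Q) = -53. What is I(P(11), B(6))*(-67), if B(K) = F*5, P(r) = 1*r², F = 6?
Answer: 3551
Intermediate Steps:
P(r) = r²
B(K) = 30 (B(K) = 6*5 = 30)
I(P(11), B(6))*(-67) = -53*(-67) = 3551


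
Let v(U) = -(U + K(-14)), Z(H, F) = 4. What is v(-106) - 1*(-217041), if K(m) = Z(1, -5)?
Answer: 217143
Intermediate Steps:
K(m) = 4
v(U) = -4 - U (v(U) = -(U + 4) = -(4 + U) = -4 - U)
v(-106) - 1*(-217041) = (-4 - 1*(-106)) - 1*(-217041) = (-4 + 106) + 217041 = 102 + 217041 = 217143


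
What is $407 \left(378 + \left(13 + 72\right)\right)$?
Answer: $188441$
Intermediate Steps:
$407 \left(378 + \left(13 + 72\right)\right) = 407 \left(378 + 85\right) = 407 \cdot 463 = 188441$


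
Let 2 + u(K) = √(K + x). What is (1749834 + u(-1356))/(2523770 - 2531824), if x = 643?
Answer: -874916/4027 - I*√713/8054 ≈ -217.26 - 0.0033154*I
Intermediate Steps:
u(K) = -2 + √(643 + K) (u(K) = -2 + √(K + 643) = -2 + √(643 + K))
(1749834 + u(-1356))/(2523770 - 2531824) = (1749834 + (-2 + √(643 - 1356)))/(2523770 - 2531824) = (1749834 + (-2 + √(-713)))/(-8054) = (1749834 + (-2 + I*√713))*(-1/8054) = (1749832 + I*√713)*(-1/8054) = -874916/4027 - I*√713/8054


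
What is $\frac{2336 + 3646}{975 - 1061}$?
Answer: $- \frac{2991}{43} \approx -69.558$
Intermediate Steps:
$\frac{2336 + 3646}{975 - 1061} = \frac{5982}{-86} = 5982 \left(- \frac{1}{86}\right) = - \frac{2991}{43}$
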